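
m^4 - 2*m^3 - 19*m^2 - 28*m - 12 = (m - 6)*(m + 1)^2*(m + 2)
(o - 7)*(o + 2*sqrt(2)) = o^2 - 7*o + 2*sqrt(2)*o - 14*sqrt(2)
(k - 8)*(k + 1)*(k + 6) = k^3 - k^2 - 50*k - 48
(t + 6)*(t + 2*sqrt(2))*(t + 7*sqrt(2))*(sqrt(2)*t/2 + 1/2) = sqrt(2)*t^4/2 + 3*sqrt(2)*t^3 + 19*t^3/2 + 37*sqrt(2)*t^2/2 + 57*t^2 + 14*t + 111*sqrt(2)*t + 84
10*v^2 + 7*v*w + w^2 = (2*v + w)*(5*v + w)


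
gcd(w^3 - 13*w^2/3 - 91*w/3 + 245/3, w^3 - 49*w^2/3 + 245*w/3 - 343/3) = w^2 - 28*w/3 + 49/3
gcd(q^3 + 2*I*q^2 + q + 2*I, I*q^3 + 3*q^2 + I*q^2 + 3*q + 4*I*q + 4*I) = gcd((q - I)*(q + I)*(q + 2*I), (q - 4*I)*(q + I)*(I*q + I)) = q + I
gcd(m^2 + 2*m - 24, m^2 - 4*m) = m - 4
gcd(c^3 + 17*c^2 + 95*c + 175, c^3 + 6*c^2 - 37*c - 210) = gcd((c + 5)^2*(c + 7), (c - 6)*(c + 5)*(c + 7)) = c^2 + 12*c + 35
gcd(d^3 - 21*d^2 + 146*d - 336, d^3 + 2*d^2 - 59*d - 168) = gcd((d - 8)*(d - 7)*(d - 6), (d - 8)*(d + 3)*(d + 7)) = d - 8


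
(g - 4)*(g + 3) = g^2 - g - 12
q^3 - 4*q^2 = q^2*(q - 4)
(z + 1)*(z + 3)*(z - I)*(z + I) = z^4 + 4*z^3 + 4*z^2 + 4*z + 3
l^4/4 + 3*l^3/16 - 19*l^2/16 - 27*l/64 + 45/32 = (l/4 + 1/2)*(l - 3/2)*(l - 5/4)*(l + 3/2)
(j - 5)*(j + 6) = j^2 + j - 30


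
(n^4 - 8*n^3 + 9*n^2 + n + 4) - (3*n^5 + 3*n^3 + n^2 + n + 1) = -3*n^5 + n^4 - 11*n^3 + 8*n^2 + 3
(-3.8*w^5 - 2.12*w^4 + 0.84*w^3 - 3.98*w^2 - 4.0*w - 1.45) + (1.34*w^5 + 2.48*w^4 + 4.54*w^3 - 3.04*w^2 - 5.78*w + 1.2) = -2.46*w^5 + 0.36*w^4 + 5.38*w^3 - 7.02*w^2 - 9.78*w - 0.25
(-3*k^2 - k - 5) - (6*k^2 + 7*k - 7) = -9*k^2 - 8*k + 2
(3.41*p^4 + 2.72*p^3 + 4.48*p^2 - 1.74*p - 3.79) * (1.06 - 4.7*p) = -16.027*p^5 - 9.1694*p^4 - 18.1728*p^3 + 12.9268*p^2 + 15.9686*p - 4.0174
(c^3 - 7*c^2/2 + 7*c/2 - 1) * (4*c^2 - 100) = 4*c^5 - 14*c^4 - 86*c^3 + 346*c^2 - 350*c + 100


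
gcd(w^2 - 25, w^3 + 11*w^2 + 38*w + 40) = w + 5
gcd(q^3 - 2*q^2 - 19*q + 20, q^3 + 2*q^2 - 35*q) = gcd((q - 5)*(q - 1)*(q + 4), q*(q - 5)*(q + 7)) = q - 5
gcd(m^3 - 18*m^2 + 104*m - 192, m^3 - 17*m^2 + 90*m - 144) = m^2 - 14*m + 48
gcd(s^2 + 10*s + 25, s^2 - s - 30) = s + 5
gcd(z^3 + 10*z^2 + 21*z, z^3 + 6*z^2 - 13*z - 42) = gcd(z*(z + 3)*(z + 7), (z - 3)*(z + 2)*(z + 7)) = z + 7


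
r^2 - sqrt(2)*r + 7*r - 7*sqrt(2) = (r + 7)*(r - sqrt(2))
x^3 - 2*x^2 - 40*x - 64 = (x - 8)*(x + 2)*(x + 4)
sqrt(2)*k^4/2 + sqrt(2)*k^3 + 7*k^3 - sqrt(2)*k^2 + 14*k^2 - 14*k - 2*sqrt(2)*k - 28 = (k - sqrt(2))*(k + sqrt(2))*(k + 7*sqrt(2))*(sqrt(2)*k/2 + sqrt(2))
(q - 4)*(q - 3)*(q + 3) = q^3 - 4*q^2 - 9*q + 36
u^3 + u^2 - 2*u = u*(u - 1)*(u + 2)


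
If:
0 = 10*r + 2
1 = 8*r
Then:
No Solution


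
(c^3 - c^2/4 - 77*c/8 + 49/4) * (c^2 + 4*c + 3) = c^5 + 15*c^4/4 - 61*c^3/8 - 27*c^2 + 161*c/8 + 147/4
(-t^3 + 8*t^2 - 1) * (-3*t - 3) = 3*t^4 - 21*t^3 - 24*t^2 + 3*t + 3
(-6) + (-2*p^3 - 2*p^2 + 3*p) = -2*p^3 - 2*p^2 + 3*p - 6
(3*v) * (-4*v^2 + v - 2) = -12*v^3 + 3*v^2 - 6*v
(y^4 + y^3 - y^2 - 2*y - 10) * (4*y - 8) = 4*y^5 - 4*y^4 - 12*y^3 - 24*y + 80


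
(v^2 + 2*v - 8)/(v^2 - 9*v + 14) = (v + 4)/(v - 7)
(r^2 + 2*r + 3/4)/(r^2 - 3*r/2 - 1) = (r + 3/2)/(r - 2)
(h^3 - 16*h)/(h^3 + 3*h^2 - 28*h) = (h + 4)/(h + 7)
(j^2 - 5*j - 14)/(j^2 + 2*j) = (j - 7)/j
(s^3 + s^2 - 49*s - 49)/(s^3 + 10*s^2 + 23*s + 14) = (s - 7)/(s + 2)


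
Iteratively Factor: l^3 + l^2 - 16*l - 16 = (l - 4)*(l^2 + 5*l + 4) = (l - 4)*(l + 4)*(l + 1)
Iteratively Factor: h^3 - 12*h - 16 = (h + 2)*(h^2 - 2*h - 8) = (h + 2)^2*(h - 4)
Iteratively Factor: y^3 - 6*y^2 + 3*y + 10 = (y + 1)*(y^2 - 7*y + 10) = (y - 2)*(y + 1)*(y - 5)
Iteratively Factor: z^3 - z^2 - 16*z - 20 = (z + 2)*(z^2 - 3*z - 10) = (z - 5)*(z + 2)*(z + 2)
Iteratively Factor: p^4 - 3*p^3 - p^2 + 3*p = (p - 3)*(p^3 - p) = p*(p - 3)*(p^2 - 1) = p*(p - 3)*(p + 1)*(p - 1)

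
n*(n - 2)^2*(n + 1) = n^4 - 3*n^3 + 4*n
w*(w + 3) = w^2 + 3*w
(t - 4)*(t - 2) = t^2 - 6*t + 8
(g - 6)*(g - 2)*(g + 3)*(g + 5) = g^4 - 37*g^2 - 24*g + 180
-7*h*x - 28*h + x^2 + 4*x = (-7*h + x)*(x + 4)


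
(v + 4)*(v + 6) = v^2 + 10*v + 24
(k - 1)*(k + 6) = k^2 + 5*k - 6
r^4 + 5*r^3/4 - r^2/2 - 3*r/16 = r*(r - 1/2)*(r + 1/4)*(r + 3/2)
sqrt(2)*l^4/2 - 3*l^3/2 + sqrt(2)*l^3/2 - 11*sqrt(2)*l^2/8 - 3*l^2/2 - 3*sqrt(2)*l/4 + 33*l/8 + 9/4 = (l - 3/2)*(l + 1/2)*(l - 3*sqrt(2)/2)*(sqrt(2)*l/2 + sqrt(2))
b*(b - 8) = b^2 - 8*b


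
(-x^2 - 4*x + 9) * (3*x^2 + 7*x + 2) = -3*x^4 - 19*x^3 - 3*x^2 + 55*x + 18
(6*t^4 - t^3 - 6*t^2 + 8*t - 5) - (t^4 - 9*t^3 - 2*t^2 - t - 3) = 5*t^4 + 8*t^3 - 4*t^2 + 9*t - 2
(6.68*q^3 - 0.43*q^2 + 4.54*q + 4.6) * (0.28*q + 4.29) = 1.8704*q^4 + 28.5368*q^3 - 0.5735*q^2 + 20.7646*q + 19.734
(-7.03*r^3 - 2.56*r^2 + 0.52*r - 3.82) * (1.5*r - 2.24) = -10.545*r^4 + 11.9072*r^3 + 6.5144*r^2 - 6.8948*r + 8.5568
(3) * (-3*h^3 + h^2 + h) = -9*h^3 + 3*h^2 + 3*h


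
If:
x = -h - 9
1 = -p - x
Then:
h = -x - 9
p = -x - 1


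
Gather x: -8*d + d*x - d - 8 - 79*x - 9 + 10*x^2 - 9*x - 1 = -9*d + 10*x^2 + x*(d - 88) - 18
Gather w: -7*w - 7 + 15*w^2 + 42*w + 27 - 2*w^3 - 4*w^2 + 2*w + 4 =-2*w^3 + 11*w^2 + 37*w + 24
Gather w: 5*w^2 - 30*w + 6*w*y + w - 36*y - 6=5*w^2 + w*(6*y - 29) - 36*y - 6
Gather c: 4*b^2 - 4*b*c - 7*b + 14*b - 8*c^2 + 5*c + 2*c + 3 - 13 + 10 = 4*b^2 + 7*b - 8*c^2 + c*(7 - 4*b)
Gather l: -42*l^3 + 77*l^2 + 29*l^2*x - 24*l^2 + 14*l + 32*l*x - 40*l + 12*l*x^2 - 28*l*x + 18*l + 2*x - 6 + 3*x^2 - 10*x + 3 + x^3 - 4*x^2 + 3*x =-42*l^3 + l^2*(29*x + 53) + l*(12*x^2 + 4*x - 8) + x^3 - x^2 - 5*x - 3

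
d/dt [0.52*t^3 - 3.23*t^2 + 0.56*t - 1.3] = 1.56*t^2 - 6.46*t + 0.56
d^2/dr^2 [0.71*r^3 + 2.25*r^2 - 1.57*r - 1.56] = 4.26*r + 4.5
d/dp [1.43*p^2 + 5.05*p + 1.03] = 2.86*p + 5.05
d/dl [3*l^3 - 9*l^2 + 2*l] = 9*l^2 - 18*l + 2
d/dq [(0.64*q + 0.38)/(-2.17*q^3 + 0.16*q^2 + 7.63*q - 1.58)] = (2.7776*q^3 + 2.3714*q^2 - 0.1216*q - 3.9106)/(4.7089*q^6 - 0.6944*q^5 - 33.0886*q^4 + 9.2988*q^3 + 57.7113*q^2 - 24.1108*q + 2.4964)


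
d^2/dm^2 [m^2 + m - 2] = 2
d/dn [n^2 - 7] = 2*n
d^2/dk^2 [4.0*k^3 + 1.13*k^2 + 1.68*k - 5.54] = 24.0*k + 2.26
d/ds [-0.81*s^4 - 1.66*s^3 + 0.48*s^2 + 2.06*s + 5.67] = -3.24*s^3 - 4.98*s^2 + 0.96*s + 2.06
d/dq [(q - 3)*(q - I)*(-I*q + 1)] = I*(-3*q^2 + 6*q - 1)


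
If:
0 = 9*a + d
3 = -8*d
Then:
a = 1/24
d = -3/8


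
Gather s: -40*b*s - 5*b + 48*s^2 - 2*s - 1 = -5*b + 48*s^2 + s*(-40*b - 2) - 1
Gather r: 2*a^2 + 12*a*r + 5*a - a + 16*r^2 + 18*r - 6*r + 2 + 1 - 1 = 2*a^2 + 4*a + 16*r^2 + r*(12*a + 12) + 2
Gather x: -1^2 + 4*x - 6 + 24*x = 28*x - 7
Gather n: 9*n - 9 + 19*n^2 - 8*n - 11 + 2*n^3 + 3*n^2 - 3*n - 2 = 2*n^3 + 22*n^2 - 2*n - 22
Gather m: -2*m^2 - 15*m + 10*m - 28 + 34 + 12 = -2*m^2 - 5*m + 18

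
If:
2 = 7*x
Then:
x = 2/7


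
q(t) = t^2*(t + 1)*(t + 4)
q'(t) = t^2*(t + 1) + t^2*(t + 4) + 2*t*(t + 1)*(t + 4) = t*(4*t^2 + 15*t + 8)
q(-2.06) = -8.73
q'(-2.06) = 12.21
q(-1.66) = -4.26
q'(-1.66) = 9.76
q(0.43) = 1.17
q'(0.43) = 6.53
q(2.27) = 105.65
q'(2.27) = 142.24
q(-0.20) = 0.12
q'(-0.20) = -1.03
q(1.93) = 64.72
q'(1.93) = 100.07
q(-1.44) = -2.34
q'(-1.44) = 7.64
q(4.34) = 838.85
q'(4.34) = 644.24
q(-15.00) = 34650.00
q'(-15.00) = -10245.00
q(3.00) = 252.00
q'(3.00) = 267.00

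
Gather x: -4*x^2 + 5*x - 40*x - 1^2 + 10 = -4*x^2 - 35*x + 9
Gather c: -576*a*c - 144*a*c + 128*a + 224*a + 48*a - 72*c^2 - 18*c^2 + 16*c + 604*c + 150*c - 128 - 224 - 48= 400*a - 90*c^2 + c*(770 - 720*a) - 400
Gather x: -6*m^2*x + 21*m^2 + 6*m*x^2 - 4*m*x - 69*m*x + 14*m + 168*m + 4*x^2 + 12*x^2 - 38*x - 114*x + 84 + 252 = 21*m^2 + 182*m + x^2*(6*m + 16) + x*(-6*m^2 - 73*m - 152) + 336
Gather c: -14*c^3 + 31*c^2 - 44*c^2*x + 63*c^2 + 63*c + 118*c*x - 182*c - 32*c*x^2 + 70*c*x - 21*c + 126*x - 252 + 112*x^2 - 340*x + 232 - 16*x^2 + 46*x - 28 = -14*c^3 + c^2*(94 - 44*x) + c*(-32*x^2 + 188*x - 140) + 96*x^2 - 168*x - 48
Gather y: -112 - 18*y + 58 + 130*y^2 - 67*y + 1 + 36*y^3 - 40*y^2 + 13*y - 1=36*y^3 + 90*y^2 - 72*y - 54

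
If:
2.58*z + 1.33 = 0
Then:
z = -0.52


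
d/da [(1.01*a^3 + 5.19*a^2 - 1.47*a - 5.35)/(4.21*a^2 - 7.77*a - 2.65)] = (4.2521*a^4 - 15.6954*a^3 - 42.1671*a^2 + 17.54*a - 37.674)/(17.7241*a^4 - 65.4234*a^3 + 38.0599*a^2 + 41.181*a + 7.0225)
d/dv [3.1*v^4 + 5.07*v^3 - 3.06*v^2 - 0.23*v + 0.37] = 12.4*v^3 + 15.21*v^2 - 6.12*v - 0.23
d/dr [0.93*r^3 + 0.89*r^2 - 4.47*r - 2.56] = 2.79*r^2 + 1.78*r - 4.47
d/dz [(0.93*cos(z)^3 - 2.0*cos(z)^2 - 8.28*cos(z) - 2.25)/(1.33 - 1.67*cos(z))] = (3.1062*cos(z)^3 - 7.0507*cos(z)^2 + 5.32*cos(z) + 14.7699)*sin(z)/(2.7889*cos(z)^2 - 4.4422*cos(z) + 1.7689)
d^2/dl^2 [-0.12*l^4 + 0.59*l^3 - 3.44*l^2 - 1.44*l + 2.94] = -1.44*l^2 + 3.54*l - 6.88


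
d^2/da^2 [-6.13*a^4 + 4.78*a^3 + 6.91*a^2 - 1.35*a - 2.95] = -73.56*a^2 + 28.68*a + 13.82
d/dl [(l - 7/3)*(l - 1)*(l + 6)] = 3*l^2 + 16*l/3 - 53/3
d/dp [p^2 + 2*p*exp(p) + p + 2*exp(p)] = 2*p*exp(p) + 2*p + 4*exp(p) + 1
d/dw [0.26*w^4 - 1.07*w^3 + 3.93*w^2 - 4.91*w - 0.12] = 1.04*w^3 - 3.21*w^2 + 7.86*w - 4.91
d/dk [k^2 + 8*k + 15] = 2*k + 8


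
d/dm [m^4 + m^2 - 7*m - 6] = 4*m^3 + 2*m - 7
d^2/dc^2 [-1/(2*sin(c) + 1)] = 2*(2*sin(c)^2 - sin(c) - 4)/(2*sin(c) + 1)^3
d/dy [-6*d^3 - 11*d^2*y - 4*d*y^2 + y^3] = -11*d^2 - 8*d*y + 3*y^2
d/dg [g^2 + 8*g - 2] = 2*g + 8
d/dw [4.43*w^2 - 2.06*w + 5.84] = 8.86*w - 2.06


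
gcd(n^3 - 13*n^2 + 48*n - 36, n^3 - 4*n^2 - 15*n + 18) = n^2 - 7*n + 6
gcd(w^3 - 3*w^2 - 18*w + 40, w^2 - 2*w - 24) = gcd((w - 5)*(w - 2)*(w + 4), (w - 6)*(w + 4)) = w + 4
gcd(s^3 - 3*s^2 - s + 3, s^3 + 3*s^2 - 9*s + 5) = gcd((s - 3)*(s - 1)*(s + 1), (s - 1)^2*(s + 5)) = s - 1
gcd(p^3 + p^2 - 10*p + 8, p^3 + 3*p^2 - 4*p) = p^2 + 3*p - 4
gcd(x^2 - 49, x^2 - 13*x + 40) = 1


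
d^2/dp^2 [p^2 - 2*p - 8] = 2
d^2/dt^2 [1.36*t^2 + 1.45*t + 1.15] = 2.72000000000000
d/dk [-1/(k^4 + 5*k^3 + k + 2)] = (4*k^3 + 15*k^2 + 1)/(k^4 + 5*k^3 + k + 2)^2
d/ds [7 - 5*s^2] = -10*s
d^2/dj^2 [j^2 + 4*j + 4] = 2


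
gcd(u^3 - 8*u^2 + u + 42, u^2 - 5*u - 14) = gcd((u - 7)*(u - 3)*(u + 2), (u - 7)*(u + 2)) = u^2 - 5*u - 14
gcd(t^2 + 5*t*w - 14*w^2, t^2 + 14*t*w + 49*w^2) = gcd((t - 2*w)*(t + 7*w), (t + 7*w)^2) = t + 7*w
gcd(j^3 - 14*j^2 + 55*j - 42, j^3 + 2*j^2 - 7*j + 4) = j - 1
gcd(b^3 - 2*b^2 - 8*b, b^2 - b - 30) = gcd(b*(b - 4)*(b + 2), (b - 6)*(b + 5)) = 1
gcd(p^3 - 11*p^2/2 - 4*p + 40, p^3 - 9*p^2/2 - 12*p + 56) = p^2 - 8*p + 16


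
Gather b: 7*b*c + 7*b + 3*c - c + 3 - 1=b*(7*c + 7) + 2*c + 2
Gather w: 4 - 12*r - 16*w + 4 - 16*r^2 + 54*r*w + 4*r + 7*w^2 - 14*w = -16*r^2 - 8*r + 7*w^2 + w*(54*r - 30) + 8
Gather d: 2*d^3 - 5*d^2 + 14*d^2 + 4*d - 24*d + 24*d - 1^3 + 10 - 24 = 2*d^3 + 9*d^2 + 4*d - 15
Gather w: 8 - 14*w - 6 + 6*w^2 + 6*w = 6*w^2 - 8*w + 2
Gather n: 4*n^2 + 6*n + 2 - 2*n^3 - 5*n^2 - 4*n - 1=-2*n^3 - n^2 + 2*n + 1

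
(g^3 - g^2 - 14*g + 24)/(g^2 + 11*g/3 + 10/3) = 3*(g^3 - g^2 - 14*g + 24)/(3*g^2 + 11*g + 10)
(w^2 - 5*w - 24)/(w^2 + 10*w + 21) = (w - 8)/(w + 7)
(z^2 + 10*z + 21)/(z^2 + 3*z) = (z + 7)/z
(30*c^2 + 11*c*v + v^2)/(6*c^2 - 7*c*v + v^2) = (30*c^2 + 11*c*v + v^2)/(6*c^2 - 7*c*v + v^2)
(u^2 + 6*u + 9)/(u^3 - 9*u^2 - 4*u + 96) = (u + 3)/(u^2 - 12*u + 32)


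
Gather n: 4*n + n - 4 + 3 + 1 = 5*n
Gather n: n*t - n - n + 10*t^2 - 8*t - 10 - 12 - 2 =n*(t - 2) + 10*t^2 - 8*t - 24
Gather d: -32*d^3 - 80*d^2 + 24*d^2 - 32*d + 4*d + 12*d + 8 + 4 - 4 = -32*d^3 - 56*d^2 - 16*d + 8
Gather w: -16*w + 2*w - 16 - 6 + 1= -14*w - 21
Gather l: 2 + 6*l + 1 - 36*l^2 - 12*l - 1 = -36*l^2 - 6*l + 2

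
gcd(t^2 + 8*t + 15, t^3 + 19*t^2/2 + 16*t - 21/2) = t + 3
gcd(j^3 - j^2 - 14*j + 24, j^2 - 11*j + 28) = 1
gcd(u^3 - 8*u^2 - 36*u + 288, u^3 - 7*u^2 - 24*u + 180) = u - 6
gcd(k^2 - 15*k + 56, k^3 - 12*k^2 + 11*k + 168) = k^2 - 15*k + 56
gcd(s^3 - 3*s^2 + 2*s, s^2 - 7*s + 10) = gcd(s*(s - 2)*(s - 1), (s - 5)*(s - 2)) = s - 2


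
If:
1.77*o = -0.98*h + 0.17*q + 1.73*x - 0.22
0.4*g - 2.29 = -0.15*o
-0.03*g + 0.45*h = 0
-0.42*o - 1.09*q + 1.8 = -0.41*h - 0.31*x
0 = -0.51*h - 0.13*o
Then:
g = 6.35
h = 0.42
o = -1.66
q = 2.02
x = -1.53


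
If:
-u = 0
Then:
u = 0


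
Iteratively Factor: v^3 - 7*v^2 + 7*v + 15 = (v + 1)*(v^2 - 8*v + 15) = (v - 3)*(v + 1)*(v - 5)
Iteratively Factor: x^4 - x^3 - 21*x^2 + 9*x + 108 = (x + 3)*(x^3 - 4*x^2 - 9*x + 36) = (x - 4)*(x + 3)*(x^2 - 9) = (x - 4)*(x - 3)*(x + 3)*(x + 3)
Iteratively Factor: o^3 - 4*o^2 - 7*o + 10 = (o - 5)*(o^2 + o - 2) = (o - 5)*(o - 1)*(o + 2)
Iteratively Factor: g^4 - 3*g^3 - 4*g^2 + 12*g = (g + 2)*(g^3 - 5*g^2 + 6*g) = (g - 3)*(g + 2)*(g^2 - 2*g) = (g - 3)*(g - 2)*(g + 2)*(g)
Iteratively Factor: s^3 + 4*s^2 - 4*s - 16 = (s - 2)*(s^2 + 6*s + 8) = (s - 2)*(s + 4)*(s + 2)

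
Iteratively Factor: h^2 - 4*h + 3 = (h - 1)*(h - 3)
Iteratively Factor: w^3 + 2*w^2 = (w)*(w^2 + 2*w) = w^2*(w + 2)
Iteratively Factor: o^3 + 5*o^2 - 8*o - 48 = (o - 3)*(o^2 + 8*o + 16) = (o - 3)*(o + 4)*(o + 4)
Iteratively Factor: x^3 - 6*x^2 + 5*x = (x - 1)*(x^2 - 5*x) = (x - 5)*(x - 1)*(x)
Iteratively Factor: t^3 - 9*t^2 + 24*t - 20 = (t - 2)*(t^2 - 7*t + 10) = (t - 2)^2*(t - 5)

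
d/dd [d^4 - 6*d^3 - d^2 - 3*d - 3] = 4*d^3 - 18*d^2 - 2*d - 3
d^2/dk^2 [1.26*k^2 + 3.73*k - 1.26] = 2.52000000000000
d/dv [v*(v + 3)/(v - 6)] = (v^2 - 12*v - 18)/(v^2 - 12*v + 36)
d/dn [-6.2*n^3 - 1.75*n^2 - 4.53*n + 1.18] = -18.6*n^2 - 3.5*n - 4.53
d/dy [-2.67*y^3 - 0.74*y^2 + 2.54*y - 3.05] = -8.01*y^2 - 1.48*y + 2.54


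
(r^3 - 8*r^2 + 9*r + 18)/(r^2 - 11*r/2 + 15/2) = 2*(r^2 - 5*r - 6)/(2*r - 5)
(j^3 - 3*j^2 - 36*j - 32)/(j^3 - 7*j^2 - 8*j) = (j + 4)/j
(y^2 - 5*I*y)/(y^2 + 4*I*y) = (y - 5*I)/(y + 4*I)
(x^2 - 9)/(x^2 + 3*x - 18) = (x + 3)/(x + 6)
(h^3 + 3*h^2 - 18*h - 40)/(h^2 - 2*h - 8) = h + 5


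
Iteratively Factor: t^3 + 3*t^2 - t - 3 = (t - 1)*(t^2 + 4*t + 3) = (t - 1)*(t + 3)*(t + 1)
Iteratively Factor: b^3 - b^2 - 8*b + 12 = (b + 3)*(b^2 - 4*b + 4) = (b - 2)*(b + 3)*(b - 2)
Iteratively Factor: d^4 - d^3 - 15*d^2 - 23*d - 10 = (d + 1)*(d^3 - 2*d^2 - 13*d - 10) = (d + 1)*(d + 2)*(d^2 - 4*d - 5) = (d + 1)^2*(d + 2)*(d - 5)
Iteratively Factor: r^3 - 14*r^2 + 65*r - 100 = (r - 5)*(r^2 - 9*r + 20) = (r - 5)^2*(r - 4)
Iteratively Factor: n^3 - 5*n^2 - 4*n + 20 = (n + 2)*(n^2 - 7*n + 10) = (n - 2)*(n + 2)*(n - 5)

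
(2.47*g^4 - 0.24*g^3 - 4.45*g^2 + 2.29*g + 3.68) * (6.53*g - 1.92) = 16.1291*g^5 - 6.3096*g^4 - 28.5977*g^3 + 23.4977*g^2 + 19.6336*g - 7.0656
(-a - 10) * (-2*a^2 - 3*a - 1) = 2*a^3 + 23*a^2 + 31*a + 10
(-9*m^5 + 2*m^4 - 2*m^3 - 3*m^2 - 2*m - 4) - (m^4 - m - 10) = -9*m^5 + m^4 - 2*m^3 - 3*m^2 - m + 6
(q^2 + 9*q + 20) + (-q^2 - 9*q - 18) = 2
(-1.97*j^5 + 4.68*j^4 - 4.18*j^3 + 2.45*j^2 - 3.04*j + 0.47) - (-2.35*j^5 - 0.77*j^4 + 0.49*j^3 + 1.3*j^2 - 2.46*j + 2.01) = 0.38*j^5 + 5.45*j^4 - 4.67*j^3 + 1.15*j^2 - 0.58*j - 1.54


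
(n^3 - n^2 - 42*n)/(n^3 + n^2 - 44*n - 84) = n/(n + 2)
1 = 1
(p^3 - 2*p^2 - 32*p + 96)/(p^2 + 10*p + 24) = (p^2 - 8*p + 16)/(p + 4)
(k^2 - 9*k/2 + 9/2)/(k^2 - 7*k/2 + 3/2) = (2*k - 3)/(2*k - 1)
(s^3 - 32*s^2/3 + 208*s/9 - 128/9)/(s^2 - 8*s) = s - 8/3 + 16/(9*s)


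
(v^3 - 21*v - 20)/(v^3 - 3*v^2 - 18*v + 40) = (v + 1)/(v - 2)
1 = 1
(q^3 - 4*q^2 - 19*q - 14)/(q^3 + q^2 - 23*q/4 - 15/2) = 4*(q^2 - 6*q - 7)/(4*q^2 - 4*q - 15)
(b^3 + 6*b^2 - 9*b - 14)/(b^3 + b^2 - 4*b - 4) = (b + 7)/(b + 2)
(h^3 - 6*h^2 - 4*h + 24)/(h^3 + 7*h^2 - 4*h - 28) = (h - 6)/(h + 7)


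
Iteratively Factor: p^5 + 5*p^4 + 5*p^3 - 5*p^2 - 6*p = (p)*(p^4 + 5*p^3 + 5*p^2 - 5*p - 6) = p*(p + 2)*(p^3 + 3*p^2 - p - 3) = p*(p - 1)*(p + 2)*(p^2 + 4*p + 3) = p*(p - 1)*(p + 2)*(p + 3)*(p + 1)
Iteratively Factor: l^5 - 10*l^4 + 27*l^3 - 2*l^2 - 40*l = (l - 4)*(l^4 - 6*l^3 + 3*l^2 + 10*l) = (l - 5)*(l - 4)*(l^3 - l^2 - 2*l) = l*(l - 5)*(l - 4)*(l^2 - l - 2) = l*(l - 5)*(l - 4)*(l - 2)*(l + 1)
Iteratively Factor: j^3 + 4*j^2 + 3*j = (j)*(j^2 + 4*j + 3) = j*(j + 3)*(j + 1)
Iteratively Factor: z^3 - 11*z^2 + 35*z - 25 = (z - 5)*(z^2 - 6*z + 5) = (z - 5)^2*(z - 1)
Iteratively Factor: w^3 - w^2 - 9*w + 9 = (w - 3)*(w^2 + 2*w - 3) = (w - 3)*(w + 3)*(w - 1)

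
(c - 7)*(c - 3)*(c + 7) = c^3 - 3*c^2 - 49*c + 147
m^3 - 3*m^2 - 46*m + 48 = (m - 8)*(m - 1)*(m + 6)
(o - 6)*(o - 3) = o^2 - 9*o + 18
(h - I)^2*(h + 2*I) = h^3 + 3*h - 2*I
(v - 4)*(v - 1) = v^2 - 5*v + 4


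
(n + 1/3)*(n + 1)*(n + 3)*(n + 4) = n^4 + 25*n^3/3 + 65*n^2/3 + 55*n/3 + 4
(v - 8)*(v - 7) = v^2 - 15*v + 56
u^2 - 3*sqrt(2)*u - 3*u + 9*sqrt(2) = (u - 3)*(u - 3*sqrt(2))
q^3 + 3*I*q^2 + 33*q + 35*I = (q - 5*I)*(q + I)*(q + 7*I)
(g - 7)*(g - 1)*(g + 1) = g^3 - 7*g^2 - g + 7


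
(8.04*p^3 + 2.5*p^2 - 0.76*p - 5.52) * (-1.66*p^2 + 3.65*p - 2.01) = -13.3464*p^5 + 25.196*p^4 - 5.7738*p^3 + 1.3642*p^2 - 18.6204*p + 11.0952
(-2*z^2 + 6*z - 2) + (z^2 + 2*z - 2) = -z^2 + 8*z - 4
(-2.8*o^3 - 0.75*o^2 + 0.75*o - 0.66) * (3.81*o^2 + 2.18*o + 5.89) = -10.668*o^5 - 8.9615*o^4 - 15.2695*o^3 - 5.2971*o^2 + 2.9787*o - 3.8874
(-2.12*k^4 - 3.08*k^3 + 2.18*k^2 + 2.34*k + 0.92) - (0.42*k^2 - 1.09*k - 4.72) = -2.12*k^4 - 3.08*k^3 + 1.76*k^2 + 3.43*k + 5.64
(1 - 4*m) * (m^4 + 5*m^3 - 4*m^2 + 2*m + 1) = -4*m^5 - 19*m^4 + 21*m^3 - 12*m^2 - 2*m + 1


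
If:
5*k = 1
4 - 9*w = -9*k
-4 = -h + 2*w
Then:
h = 238/45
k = 1/5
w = 29/45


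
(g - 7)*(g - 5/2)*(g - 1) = g^3 - 21*g^2/2 + 27*g - 35/2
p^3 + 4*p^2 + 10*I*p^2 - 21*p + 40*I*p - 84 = (p + 4)*(p + 3*I)*(p + 7*I)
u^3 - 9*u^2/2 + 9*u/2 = u*(u - 3)*(u - 3/2)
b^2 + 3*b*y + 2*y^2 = (b + y)*(b + 2*y)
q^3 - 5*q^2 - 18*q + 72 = (q - 6)*(q - 3)*(q + 4)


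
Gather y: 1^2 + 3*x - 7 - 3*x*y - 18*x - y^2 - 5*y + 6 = -15*x - y^2 + y*(-3*x - 5)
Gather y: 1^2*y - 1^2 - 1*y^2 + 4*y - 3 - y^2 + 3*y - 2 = -2*y^2 + 8*y - 6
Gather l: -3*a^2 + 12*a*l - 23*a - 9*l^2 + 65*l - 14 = -3*a^2 - 23*a - 9*l^2 + l*(12*a + 65) - 14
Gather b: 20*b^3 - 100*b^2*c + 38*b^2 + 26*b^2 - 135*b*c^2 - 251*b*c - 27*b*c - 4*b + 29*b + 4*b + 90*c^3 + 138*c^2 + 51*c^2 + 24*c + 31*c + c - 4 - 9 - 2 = 20*b^3 + b^2*(64 - 100*c) + b*(-135*c^2 - 278*c + 29) + 90*c^3 + 189*c^2 + 56*c - 15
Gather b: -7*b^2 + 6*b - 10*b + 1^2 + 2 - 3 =-7*b^2 - 4*b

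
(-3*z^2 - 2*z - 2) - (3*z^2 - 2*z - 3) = 1 - 6*z^2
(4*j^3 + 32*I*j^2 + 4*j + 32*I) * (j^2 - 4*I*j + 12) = 4*j^5 + 16*I*j^4 + 180*j^3 + 400*I*j^2 + 176*j + 384*I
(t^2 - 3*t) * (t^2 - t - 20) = t^4 - 4*t^3 - 17*t^2 + 60*t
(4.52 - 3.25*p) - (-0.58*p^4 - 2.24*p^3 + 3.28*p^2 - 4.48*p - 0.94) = 0.58*p^4 + 2.24*p^3 - 3.28*p^2 + 1.23*p + 5.46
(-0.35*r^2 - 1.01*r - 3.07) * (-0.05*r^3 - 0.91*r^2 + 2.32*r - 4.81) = 0.0175*r^5 + 0.369*r^4 + 0.2606*r^3 + 2.134*r^2 - 2.2643*r + 14.7667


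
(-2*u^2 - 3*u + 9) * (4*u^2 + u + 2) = -8*u^4 - 14*u^3 + 29*u^2 + 3*u + 18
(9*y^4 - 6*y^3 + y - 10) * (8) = 72*y^4 - 48*y^3 + 8*y - 80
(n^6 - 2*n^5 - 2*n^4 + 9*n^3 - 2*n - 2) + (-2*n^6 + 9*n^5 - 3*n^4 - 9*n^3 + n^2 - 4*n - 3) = -n^6 + 7*n^5 - 5*n^4 + n^2 - 6*n - 5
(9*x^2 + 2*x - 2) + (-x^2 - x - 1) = 8*x^2 + x - 3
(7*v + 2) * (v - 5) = 7*v^2 - 33*v - 10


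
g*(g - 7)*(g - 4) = g^3 - 11*g^2 + 28*g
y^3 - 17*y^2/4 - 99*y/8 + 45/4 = (y - 6)*(y - 3/4)*(y + 5/2)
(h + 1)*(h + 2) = h^2 + 3*h + 2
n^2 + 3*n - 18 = (n - 3)*(n + 6)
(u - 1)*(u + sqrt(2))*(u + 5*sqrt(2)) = u^3 - u^2 + 6*sqrt(2)*u^2 - 6*sqrt(2)*u + 10*u - 10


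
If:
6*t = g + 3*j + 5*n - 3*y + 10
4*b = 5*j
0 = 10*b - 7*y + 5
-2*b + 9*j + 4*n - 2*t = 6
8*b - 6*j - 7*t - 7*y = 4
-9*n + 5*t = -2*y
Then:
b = 178/197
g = -15122/985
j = 712/985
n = -149/197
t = -2131/985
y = 395/197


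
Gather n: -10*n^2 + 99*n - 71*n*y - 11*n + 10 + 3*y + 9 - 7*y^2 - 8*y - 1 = -10*n^2 + n*(88 - 71*y) - 7*y^2 - 5*y + 18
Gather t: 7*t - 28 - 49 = 7*t - 77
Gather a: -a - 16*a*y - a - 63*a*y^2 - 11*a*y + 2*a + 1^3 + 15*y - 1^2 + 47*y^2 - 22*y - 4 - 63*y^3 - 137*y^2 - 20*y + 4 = a*(-63*y^2 - 27*y) - 63*y^3 - 90*y^2 - 27*y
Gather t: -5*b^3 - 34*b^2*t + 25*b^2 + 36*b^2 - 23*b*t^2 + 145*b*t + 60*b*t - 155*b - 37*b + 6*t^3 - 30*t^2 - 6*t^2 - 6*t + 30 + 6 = -5*b^3 + 61*b^2 - 192*b + 6*t^3 + t^2*(-23*b - 36) + t*(-34*b^2 + 205*b - 6) + 36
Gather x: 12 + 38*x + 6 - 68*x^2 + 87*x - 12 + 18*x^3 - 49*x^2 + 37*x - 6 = 18*x^3 - 117*x^2 + 162*x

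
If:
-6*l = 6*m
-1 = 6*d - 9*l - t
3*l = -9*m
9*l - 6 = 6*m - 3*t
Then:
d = 1/6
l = 0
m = 0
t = 2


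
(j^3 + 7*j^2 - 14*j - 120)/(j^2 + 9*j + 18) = (j^2 + j - 20)/(j + 3)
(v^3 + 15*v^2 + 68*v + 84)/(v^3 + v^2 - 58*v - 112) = (v + 6)/(v - 8)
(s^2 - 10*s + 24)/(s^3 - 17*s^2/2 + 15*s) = 2*(s - 4)/(s*(2*s - 5))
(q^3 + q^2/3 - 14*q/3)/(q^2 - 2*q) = q + 7/3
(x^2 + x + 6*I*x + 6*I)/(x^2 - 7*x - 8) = (x + 6*I)/(x - 8)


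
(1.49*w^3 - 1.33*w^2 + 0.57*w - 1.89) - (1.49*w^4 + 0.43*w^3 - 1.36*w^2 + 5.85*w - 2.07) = -1.49*w^4 + 1.06*w^3 + 0.03*w^2 - 5.28*w + 0.18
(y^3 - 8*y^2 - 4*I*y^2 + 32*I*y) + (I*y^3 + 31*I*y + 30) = y^3 + I*y^3 - 8*y^2 - 4*I*y^2 + 63*I*y + 30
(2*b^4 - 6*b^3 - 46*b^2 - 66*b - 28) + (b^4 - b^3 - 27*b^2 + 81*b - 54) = 3*b^4 - 7*b^3 - 73*b^2 + 15*b - 82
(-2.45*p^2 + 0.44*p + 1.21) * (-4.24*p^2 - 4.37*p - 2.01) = 10.388*p^4 + 8.8409*p^3 - 2.1287*p^2 - 6.1721*p - 2.4321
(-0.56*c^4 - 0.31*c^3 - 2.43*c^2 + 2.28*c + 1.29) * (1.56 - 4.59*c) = 2.5704*c^5 + 0.5493*c^4 + 10.6701*c^3 - 14.256*c^2 - 2.3643*c + 2.0124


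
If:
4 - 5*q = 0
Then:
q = 4/5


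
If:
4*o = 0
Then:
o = 0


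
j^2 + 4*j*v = j*(j + 4*v)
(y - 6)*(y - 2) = y^2 - 8*y + 12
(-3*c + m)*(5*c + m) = -15*c^2 + 2*c*m + m^2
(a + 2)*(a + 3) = a^2 + 5*a + 6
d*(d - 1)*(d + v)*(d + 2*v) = d^4 + 3*d^3*v - d^3 + 2*d^2*v^2 - 3*d^2*v - 2*d*v^2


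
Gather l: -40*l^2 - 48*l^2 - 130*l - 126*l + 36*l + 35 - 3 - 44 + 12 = -88*l^2 - 220*l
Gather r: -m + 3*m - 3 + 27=2*m + 24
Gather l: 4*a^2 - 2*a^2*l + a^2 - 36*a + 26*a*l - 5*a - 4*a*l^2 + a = 5*a^2 - 4*a*l^2 - 40*a + l*(-2*a^2 + 26*a)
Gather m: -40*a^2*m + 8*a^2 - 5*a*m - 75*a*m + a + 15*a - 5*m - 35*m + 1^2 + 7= 8*a^2 + 16*a + m*(-40*a^2 - 80*a - 40) + 8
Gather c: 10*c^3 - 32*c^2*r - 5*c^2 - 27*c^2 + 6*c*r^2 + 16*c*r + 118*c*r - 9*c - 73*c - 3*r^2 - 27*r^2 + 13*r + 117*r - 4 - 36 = 10*c^3 + c^2*(-32*r - 32) + c*(6*r^2 + 134*r - 82) - 30*r^2 + 130*r - 40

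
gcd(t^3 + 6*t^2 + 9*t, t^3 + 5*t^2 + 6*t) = t^2 + 3*t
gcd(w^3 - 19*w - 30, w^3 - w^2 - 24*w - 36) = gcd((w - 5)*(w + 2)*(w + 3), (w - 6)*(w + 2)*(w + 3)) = w^2 + 5*w + 6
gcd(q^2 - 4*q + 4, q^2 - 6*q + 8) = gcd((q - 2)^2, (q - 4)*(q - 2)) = q - 2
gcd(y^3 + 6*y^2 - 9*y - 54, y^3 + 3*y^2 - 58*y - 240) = y + 6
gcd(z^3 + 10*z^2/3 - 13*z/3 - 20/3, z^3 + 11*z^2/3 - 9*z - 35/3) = z + 1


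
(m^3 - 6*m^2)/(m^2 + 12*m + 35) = m^2*(m - 6)/(m^2 + 12*m + 35)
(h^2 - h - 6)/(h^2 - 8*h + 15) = (h + 2)/(h - 5)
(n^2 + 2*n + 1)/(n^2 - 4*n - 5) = (n + 1)/(n - 5)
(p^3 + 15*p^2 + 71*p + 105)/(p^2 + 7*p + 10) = (p^2 + 10*p + 21)/(p + 2)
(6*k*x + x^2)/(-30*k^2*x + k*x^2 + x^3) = 1/(-5*k + x)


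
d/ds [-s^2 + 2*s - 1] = 2 - 2*s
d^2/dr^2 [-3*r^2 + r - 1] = -6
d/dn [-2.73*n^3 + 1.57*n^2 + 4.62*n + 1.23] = -8.19*n^2 + 3.14*n + 4.62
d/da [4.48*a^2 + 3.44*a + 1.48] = 8.96*a + 3.44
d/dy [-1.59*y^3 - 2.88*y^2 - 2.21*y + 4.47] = -4.77*y^2 - 5.76*y - 2.21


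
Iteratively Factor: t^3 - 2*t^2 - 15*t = (t + 3)*(t^2 - 5*t) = (t - 5)*(t + 3)*(t)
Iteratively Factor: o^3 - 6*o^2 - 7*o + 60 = (o + 3)*(o^2 - 9*o + 20) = (o - 4)*(o + 3)*(o - 5)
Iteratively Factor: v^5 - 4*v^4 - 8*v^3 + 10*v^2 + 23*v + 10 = (v + 1)*(v^4 - 5*v^3 - 3*v^2 + 13*v + 10) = (v - 2)*(v + 1)*(v^3 - 3*v^2 - 9*v - 5) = (v - 2)*(v + 1)^2*(v^2 - 4*v - 5) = (v - 2)*(v + 1)^3*(v - 5)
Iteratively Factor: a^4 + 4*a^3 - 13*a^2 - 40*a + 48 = (a + 4)*(a^3 - 13*a + 12) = (a - 3)*(a + 4)*(a^2 + 3*a - 4) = (a - 3)*(a + 4)^2*(a - 1)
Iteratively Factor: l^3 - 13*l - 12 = (l + 3)*(l^2 - 3*l - 4) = (l - 4)*(l + 3)*(l + 1)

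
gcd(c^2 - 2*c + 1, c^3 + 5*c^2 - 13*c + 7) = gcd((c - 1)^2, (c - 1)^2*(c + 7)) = c^2 - 2*c + 1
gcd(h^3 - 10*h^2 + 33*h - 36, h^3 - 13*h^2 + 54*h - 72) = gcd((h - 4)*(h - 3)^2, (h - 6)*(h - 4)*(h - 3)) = h^2 - 7*h + 12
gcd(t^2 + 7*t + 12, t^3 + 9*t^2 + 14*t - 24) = t + 4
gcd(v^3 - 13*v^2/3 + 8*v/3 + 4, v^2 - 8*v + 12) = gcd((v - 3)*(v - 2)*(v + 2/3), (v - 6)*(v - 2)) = v - 2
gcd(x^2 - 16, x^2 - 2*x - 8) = x - 4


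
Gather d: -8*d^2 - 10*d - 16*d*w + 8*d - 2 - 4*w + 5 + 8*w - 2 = -8*d^2 + d*(-16*w - 2) + 4*w + 1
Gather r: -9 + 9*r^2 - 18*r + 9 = 9*r^2 - 18*r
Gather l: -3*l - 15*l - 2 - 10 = -18*l - 12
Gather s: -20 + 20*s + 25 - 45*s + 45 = 50 - 25*s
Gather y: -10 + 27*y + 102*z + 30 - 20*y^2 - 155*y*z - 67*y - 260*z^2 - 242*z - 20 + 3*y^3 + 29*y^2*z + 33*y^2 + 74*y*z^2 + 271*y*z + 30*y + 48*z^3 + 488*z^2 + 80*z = 3*y^3 + y^2*(29*z + 13) + y*(74*z^2 + 116*z - 10) + 48*z^3 + 228*z^2 - 60*z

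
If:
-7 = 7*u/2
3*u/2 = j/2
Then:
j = -6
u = -2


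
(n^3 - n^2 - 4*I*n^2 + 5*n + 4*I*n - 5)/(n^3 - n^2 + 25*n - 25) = (n + I)/(n + 5*I)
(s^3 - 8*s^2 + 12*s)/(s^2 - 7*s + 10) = s*(s - 6)/(s - 5)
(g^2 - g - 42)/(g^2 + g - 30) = (g - 7)/(g - 5)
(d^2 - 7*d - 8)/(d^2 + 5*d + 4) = (d - 8)/(d + 4)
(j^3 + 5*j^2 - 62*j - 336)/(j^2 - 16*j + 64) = (j^2 + 13*j + 42)/(j - 8)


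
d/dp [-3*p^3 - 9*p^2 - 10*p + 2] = -9*p^2 - 18*p - 10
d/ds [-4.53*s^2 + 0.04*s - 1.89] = 0.04 - 9.06*s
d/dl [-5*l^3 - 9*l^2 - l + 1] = -15*l^2 - 18*l - 1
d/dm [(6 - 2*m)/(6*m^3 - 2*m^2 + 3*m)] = 2*(12*m^3 - 56*m^2 + 12*m - 9)/(m^2*(36*m^4 - 24*m^3 + 40*m^2 - 12*m + 9))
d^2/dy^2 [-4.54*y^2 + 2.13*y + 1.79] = -9.08000000000000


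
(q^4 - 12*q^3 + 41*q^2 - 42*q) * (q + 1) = q^5 - 11*q^4 + 29*q^3 - q^2 - 42*q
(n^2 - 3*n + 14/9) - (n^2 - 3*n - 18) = 176/9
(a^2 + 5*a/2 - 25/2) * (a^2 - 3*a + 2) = a^4 - a^3/2 - 18*a^2 + 85*a/2 - 25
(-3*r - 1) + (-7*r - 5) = -10*r - 6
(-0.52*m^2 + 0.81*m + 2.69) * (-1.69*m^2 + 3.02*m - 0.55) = 0.8788*m^4 - 2.9393*m^3 - 1.8139*m^2 + 7.6783*m - 1.4795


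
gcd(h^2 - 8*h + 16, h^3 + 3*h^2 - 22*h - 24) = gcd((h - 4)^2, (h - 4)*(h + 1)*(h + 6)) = h - 4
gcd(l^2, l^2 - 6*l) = l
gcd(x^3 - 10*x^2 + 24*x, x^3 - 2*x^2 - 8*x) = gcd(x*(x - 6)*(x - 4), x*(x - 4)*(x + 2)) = x^2 - 4*x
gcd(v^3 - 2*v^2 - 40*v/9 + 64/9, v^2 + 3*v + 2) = v + 2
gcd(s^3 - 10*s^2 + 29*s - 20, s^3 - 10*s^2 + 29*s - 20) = s^3 - 10*s^2 + 29*s - 20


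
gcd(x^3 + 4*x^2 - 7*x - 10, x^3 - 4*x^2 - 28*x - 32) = 1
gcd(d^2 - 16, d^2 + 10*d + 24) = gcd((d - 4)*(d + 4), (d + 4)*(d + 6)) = d + 4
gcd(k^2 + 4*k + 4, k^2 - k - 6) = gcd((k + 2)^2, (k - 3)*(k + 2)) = k + 2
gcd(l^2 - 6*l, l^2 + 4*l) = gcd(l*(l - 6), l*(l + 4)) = l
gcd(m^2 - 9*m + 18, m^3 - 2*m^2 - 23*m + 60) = m - 3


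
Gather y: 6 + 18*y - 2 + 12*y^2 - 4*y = 12*y^2 + 14*y + 4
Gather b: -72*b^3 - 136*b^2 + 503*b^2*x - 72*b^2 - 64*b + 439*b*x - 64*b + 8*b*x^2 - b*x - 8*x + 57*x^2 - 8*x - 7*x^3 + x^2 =-72*b^3 + b^2*(503*x - 208) + b*(8*x^2 + 438*x - 128) - 7*x^3 + 58*x^2 - 16*x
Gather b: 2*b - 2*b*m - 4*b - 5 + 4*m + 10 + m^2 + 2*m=b*(-2*m - 2) + m^2 + 6*m + 5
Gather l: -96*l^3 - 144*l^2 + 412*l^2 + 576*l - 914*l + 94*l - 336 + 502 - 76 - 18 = -96*l^3 + 268*l^2 - 244*l + 72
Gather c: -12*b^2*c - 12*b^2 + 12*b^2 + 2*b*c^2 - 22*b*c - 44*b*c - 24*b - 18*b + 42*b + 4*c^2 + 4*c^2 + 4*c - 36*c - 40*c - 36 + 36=c^2*(2*b + 8) + c*(-12*b^2 - 66*b - 72)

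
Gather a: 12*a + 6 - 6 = 12*a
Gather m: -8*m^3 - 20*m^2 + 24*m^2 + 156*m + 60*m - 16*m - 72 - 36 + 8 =-8*m^3 + 4*m^2 + 200*m - 100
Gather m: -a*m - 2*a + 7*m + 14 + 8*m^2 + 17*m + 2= -2*a + 8*m^2 + m*(24 - a) + 16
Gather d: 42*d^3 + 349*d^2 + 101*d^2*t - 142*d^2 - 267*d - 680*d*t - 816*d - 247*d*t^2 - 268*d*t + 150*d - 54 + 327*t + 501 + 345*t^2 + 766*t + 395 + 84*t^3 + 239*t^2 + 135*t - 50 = 42*d^3 + d^2*(101*t + 207) + d*(-247*t^2 - 948*t - 933) + 84*t^3 + 584*t^2 + 1228*t + 792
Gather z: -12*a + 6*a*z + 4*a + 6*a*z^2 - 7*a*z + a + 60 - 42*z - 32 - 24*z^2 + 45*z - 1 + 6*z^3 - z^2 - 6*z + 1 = -7*a + 6*z^3 + z^2*(6*a - 25) + z*(-a - 3) + 28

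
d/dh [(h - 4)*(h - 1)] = 2*h - 5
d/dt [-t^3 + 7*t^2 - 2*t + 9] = -3*t^2 + 14*t - 2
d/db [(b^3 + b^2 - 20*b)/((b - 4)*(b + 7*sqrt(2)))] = (b^2 + 14*sqrt(2)*b + 35*sqrt(2))/(b^2 + 14*sqrt(2)*b + 98)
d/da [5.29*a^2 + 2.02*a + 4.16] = 10.58*a + 2.02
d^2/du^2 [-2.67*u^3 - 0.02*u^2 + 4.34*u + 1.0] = -16.02*u - 0.04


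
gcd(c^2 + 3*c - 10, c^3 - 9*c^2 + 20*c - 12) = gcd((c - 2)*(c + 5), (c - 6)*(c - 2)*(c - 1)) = c - 2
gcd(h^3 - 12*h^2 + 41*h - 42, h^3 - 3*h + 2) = 1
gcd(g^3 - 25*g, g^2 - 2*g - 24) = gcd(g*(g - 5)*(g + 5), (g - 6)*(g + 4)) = 1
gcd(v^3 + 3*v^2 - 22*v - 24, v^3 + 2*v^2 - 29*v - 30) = v^2 + 7*v + 6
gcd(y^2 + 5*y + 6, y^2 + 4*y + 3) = y + 3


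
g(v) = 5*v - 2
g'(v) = 5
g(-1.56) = -9.80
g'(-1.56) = 5.00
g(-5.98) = -31.90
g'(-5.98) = 5.00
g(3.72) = 16.60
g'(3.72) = 5.00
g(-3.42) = -19.10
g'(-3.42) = 5.00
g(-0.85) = -6.25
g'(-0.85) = 5.00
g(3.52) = 15.60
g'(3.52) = 5.00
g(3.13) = 13.65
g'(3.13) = 5.00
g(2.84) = 12.20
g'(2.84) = 5.00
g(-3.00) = -17.00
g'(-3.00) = 5.00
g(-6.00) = -32.00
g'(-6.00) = 5.00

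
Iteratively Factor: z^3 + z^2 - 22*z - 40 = (z + 4)*(z^2 - 3*z - 10) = (z - 5)*(z + 4)*(z + 2)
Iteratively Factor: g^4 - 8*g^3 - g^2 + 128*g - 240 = (g - 4)*(g^3 - 4*g^2 - 17*g + 60) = (g - 4)*(g + 4)*(g^2 - 8*g + 15) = (g - 4)*(g - 3)*(g + 4)*(g - 5)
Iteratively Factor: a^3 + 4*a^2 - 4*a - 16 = (a + 2)*(a^2 + 2*a - 8) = (a + 2)*(a + 4)*(a - 2)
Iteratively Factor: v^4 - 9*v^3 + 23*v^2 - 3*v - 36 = (v - 4)*(v^3 - 5*v^2 + 3*v + 9) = (v - 4)*(v - 3)*(v^2 - 2*v - 3) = (v - 4)*(v - 3)*(v + 1)*(v - 3)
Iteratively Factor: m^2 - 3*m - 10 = (m - 5)*(m + 2)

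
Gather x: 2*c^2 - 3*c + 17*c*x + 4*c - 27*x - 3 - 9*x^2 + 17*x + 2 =2*c^2 + c - 9*x^2 + x*(17*c - 10) - 1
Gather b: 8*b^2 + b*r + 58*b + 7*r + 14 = 8*b^2 + b*(r + 58) + 7*r + 14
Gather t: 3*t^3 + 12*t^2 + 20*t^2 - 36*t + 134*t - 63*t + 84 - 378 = 3*t^3 + 32*t^2 + 35*t - 294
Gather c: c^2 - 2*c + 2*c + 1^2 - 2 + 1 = c^2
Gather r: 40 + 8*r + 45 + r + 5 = 9*r + 90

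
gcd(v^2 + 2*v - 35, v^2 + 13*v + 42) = v + 7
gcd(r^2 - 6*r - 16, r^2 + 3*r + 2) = r + 2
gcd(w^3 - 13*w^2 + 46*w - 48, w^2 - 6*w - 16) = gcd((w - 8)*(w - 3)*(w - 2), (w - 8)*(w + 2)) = w - 8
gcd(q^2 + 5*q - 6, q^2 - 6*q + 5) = q - 1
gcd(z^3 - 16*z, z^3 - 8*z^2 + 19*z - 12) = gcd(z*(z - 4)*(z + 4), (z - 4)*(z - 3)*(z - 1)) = z - 4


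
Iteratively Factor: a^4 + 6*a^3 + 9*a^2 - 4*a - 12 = (a + 2)*(a^3 + 4*a^2 + a - 6) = (a + 2)^2*(a^2 + 2*a - 3) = (a + 2)^2*(a + 3)*(a - 1)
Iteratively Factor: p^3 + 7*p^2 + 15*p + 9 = (p + 1)*(p^2 + 6*p + 9) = (p + 1)*(p + 3)*(p + 3)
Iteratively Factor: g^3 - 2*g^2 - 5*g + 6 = (g - 1)*(g^2 - g - 6) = (g - 3)*(g - 1)*(g + 2)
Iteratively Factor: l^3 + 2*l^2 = (l + 2)*(l^2) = l*(l + 2)*(l)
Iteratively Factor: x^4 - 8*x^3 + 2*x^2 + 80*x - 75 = (x + 3)*(x^3 - 11*x^2 + 35*x - 25) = (x - 5)*(x + 3)*(x^2 - 6*x + 5) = (x - 5)^2*(x + 3)*(x - 1)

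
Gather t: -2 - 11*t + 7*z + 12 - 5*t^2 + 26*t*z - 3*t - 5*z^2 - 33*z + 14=-5*t^2 + t*(26*z - 14) - 5*z^2 - 26*z + 24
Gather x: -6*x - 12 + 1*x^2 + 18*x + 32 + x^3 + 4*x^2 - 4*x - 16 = x^3 + 5*x^2 + 8*x + 4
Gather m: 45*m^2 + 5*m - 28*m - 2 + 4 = 45*m^2 - 23*m + 2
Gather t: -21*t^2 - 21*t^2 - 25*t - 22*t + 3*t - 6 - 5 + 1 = -42*t^2 - 44*t - 10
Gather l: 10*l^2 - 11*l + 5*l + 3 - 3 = 10*l^2 - 6*l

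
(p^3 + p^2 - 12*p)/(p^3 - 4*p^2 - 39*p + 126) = p*(p + 4)/(p^2 - p - 42)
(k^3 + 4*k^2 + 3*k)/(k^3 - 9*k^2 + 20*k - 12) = k*(k^2 + 4*k + 3)/(k^3 - 9*k^2 + 20*k - 12)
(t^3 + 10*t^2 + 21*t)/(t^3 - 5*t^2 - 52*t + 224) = t*(t + 3)/(t^2 - 12*t + 32)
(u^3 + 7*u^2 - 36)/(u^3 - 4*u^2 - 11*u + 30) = (u + 6)/(u - 5)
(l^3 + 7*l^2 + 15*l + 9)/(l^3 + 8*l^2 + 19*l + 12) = (l + 3)/(l + 4)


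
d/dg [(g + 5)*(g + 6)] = 2*g + 11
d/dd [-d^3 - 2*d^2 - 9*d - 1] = -3*d^2 - 4*d - 9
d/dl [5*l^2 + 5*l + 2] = 10*l + 5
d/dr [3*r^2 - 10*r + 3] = 6*r - 10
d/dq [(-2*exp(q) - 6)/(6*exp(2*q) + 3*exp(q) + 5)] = (12*exp(2*q) + 72*exp(q) + 8)*exp(q)/(36*exp(4*q) + 36*exp(3*q) + 69*exp(2*q) + 30*exp(q) + 25)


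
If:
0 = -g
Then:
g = 0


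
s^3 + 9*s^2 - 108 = (s - 3)*(s + 6)^2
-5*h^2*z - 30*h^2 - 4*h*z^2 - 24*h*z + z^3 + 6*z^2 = (-5*h + z)*(h + z)*(z + 6)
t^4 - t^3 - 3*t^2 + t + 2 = (t - 2)*(t - 1)*(t + 1)^2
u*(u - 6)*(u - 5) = u^3 - 11*u^2 + 30*u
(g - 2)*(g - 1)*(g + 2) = g^3 - g^2 - 4*g + 4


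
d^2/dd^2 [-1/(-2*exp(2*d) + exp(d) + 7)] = ((1 - 8*exp(d))*(-2*exp(2*d) + exp(d) + 7) - 2*(4*exp(d) - 1)^2*exp(d))*exp(d)/(-2*exp(2*d) + exp(d) + 7)^3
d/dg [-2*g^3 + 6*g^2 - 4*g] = -6*g^2 + 12*g - 4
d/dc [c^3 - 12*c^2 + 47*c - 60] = 3*c^2 - 24*c + 47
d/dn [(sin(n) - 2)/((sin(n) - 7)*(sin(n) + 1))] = (4*sin(n) + cos(n)^2 - 20)*cos(n)/((sin(n) - 7)^2*(sin(n) + 1)^2)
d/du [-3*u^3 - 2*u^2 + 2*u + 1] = -9*u^2 - 4*u + 2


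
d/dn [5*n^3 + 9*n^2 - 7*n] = 15*n^2 + 18*n - 7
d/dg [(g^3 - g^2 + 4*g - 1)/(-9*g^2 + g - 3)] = (-9*g^4 + 2*g^3 + 26*g^2 - 12*g - 11)/(81*g^4 - 18*g^3 + 55*g^2 - 6*g + 9)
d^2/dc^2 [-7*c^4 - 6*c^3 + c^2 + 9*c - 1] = -84*c^2 - 36*c + 2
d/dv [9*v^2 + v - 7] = 18*v + 1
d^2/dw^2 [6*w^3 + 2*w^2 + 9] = 36*w + 4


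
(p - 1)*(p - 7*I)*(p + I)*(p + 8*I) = p^4 - p^3 + 2*I*p^3 + 55*p^2 - 2*I*p^2 - 55*p + 56*I*p - 56*I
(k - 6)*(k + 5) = k^2 - k - 30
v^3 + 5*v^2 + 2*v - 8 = (v - 1)*(v + 2)*(v + 4)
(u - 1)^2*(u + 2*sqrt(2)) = u^3 - 2*u^2 + 2*sqrt(2)*u^2 - 4*sqrt(2)*u + u + 2*sqrt(2)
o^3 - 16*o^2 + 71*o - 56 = (o - 8)*(o - 7)*(o - 1)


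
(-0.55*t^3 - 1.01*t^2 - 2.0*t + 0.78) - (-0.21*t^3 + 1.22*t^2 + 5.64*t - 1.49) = -0.34*t^3 - 2.23*t^2 - 7.64*t + 2.27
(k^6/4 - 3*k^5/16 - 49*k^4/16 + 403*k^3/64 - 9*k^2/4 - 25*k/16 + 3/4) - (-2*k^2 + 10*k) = k^6/4 - 3*k^5/16 - 49*k^4/16 + 403*k^3/64 - k^2/4 - 185*k/16 + 3/4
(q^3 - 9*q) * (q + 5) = q^4 + 5*q^3 - 9*q^2 - 45*q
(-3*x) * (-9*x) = 27*x^2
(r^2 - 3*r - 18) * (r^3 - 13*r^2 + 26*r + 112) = r^5 - 16*r^4 + 47*r^3 + 268*r^2 - 804*r - 2016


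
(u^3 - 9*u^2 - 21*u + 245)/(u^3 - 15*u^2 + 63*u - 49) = (u + 5)/(u - 1)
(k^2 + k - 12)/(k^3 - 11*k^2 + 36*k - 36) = (k + 4)/(k^2 - 8*k + 12)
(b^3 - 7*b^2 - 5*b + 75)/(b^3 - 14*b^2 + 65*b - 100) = (b + 3)/(b - 4)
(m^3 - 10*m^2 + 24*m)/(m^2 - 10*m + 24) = m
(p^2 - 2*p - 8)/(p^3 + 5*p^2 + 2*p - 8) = (p - 4)/(p^2 + 3*p - 4)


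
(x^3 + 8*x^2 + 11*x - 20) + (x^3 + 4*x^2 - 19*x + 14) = 2*x^3 + 12*x^2 - 8*x - 6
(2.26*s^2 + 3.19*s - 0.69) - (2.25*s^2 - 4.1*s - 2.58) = 0.00999999999999979*s^2 + 7.29*s + 1.89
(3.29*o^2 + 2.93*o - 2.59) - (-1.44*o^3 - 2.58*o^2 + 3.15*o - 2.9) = 1.44*o^3 + 5.87*o^2 - 0.22*o + 0.31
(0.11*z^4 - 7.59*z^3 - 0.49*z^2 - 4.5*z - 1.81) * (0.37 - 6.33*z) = -0.6963*z^5 + 48.0854*z^4 + 0.2934*z^3 + 28.3037*z^2 + 9.7923*z - 0.6697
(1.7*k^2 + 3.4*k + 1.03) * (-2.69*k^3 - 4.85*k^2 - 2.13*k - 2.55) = -4.573*k^5 - 17.391*k^4 - 22.8817*k^3 - 16.5725*k^2 - 10.8639*k - 2.6265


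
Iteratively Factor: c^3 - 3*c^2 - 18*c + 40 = (c + 4)*(c^2 - 7*c + 10) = (c - 5)*(c + 4)*(c - 2)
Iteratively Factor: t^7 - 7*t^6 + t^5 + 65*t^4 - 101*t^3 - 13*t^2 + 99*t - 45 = (t - 1)*(t^6 - 6*t^5 - 5*t^4 + 60*t^3 - 41*t^2 - 54*t + 45) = (t - 1)^2*(t^5 - 5*t^4 - 10*t^3 + 50*t^2 + 9*t - 45) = (t - 1)^3*(t^4 - 4*t^3 - 14*t^2 + 36*t + 45) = (t - 3)*(t - 1)^3*(t^3 - t^2 - 17*t - 15) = (t - 5)*(t - 3)*(t - 1)^3*(t^2 + 4*t + 3) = (t - 5)*(t - 3)*(t - 1)^3*(t + 1)*(t + 3)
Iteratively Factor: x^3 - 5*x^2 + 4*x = (x - 1)*(x^2 - 4*x) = x*(x - 1)*(x - 4)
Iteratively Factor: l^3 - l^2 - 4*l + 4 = (l + 2)*(l^2 - 3*l + 2) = (l - 1)*(l + 2)*(l - 2)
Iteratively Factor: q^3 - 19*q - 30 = (q - 5)*(q^2 + 5*q + 6) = (q - 5)*(q + 3)*(q + 2)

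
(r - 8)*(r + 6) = r^2 - 2*r - 48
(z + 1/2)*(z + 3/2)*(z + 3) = z^3 + 5*z^2 + 27*z/4 + 9/4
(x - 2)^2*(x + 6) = x^3 + 2*x^2 - 20*x + 24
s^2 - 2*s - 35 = (s - 7)*(s + 5)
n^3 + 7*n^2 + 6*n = n*(n + 1)*(n + 6)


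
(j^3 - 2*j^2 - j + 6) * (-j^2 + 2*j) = -j^5 + 4*j^4 - 3*j^3 - 8*j^2 + 12*j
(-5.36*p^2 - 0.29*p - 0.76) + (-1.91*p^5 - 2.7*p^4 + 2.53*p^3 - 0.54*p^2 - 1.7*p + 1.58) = -1.91*p^5 - 2.7*p^4 + 2.53*p^3 - 5.9*p^2 - 1.99*p + 0.82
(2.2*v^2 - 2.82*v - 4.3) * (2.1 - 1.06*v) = -2.332*v^3 + 7.6092*v^2 - 1.364*v - 9.03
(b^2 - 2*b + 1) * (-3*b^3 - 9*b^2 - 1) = -3*b^5 - 3*b^4 + 15*b^3 - 10*b^2 + 2*b - 1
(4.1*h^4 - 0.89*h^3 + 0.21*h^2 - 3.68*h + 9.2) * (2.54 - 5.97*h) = -24.477*h^5 + 15.7273*h^4 - 3.5143*h^3 + 22.503*h^2 - 64.2712*h + 23.368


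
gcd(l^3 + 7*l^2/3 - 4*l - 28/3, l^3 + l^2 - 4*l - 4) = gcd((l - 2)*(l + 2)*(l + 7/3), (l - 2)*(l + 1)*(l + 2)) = l^2 - 4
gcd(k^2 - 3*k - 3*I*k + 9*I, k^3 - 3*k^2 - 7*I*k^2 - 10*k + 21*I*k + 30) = k - 3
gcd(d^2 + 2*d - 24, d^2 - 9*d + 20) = d - 4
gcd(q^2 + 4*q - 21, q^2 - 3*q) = q - 3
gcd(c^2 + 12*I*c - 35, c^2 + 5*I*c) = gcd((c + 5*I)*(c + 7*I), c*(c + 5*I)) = c + 5*I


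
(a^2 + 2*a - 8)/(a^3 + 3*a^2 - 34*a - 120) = (a - 2)/(a^2 - a - 30)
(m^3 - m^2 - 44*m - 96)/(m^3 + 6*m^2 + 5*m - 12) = (m - 8)/(m - 1)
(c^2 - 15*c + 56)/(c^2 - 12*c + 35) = (c - 8)/(c - 5)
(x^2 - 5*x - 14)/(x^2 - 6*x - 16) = (x - 7)/(x - 8)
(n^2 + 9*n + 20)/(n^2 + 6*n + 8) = (n + 5)/(n + 2)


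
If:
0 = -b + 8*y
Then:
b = 8*y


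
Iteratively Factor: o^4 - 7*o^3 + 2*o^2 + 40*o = (o - 5)*(o^3 - 2*o^2 - 8*o) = (o - 5)*(o - 4)*(o^2 + 2*o) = o*(o - 5)*(o - 4)*(o + 2)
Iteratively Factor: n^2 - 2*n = (n - 2)*(n)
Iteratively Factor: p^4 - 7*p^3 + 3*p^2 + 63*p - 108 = (p + 3)*(p^3 - 10*p^2 + 33*p - 36) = (p - 4)*(p + 3)*(p^2 - 6*p + 9) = (p - 4)*(p - 3)*(p + 3)*(p - 3)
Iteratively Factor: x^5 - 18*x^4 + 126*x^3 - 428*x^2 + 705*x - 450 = (x - 3)*(x^4 - 15*x^3 + 81*x^2 - 185*x + 150) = (x - 5)*(x - 3)*(x^3 - 10*x^2 + 31*x - 30) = (x - 5)*(x - 3)*(x - 2)*(x^2 - 8*x + 15) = (x - 5)^2*(x - 3)*(x - 2)*(x - 3)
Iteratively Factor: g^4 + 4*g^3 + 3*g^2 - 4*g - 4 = (g + 1)*(g^3 + 3*g^2 - 4) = (g + 1)*(g + 2)*(g^2 + g - 2) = (g - 1)*(g + 1)*(g + 2)*(g + 2)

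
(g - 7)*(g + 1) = g^2 - 6*g - 7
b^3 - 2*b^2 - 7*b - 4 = (b - 4)*(b + 1)^2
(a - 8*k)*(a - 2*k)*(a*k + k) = a^3*k - 10*a^2*k^2 + a^2*k + 16*a*k^3 - 10*a*k^2 + 16*k^3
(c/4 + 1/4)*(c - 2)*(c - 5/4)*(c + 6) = c^4/4 + 15*c^3/16 - 57*c^2/16 - c/2 + 15/4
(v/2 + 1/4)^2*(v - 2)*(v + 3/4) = v^4/4 - v^3/16 - 5*v^2/8 - 29*v/64 - 3/32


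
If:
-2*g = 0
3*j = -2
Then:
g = 0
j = -2/3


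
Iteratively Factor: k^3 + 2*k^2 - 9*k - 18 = (k + 3)*(k^2 - k - 6) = (k - 3)*(k + 3)*(k + 2)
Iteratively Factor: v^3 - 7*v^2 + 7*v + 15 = (v - 3)*(v^2 - 4*v - 5) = (v - 3)*(v + 1)*(v - 5)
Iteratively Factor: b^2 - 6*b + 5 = (b - 5)*(b - 1)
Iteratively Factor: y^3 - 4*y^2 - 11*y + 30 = (y + 3)*(y^2 - 7*y + 10) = (y - 2)*(y + 3)*(y - 5)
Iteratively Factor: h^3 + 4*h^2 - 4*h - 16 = (h + 2)*(h^2 + 2*h - 8) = (h + 2)*(h + 4)*(h - 2)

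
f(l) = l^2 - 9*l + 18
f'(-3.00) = -15.00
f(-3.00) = 54.00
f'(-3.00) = -15.00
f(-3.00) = 54.00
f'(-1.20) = -11.40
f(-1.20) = 30.24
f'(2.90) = -3.20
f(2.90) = 0.31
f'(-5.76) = -20.52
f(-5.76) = 103.02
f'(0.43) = -8.14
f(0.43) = 14.31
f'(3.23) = -2.54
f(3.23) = -0.64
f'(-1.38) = -11.76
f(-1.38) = 32.32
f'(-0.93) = -10.86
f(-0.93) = 27.23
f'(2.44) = -4.12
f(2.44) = 1.99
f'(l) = 2*l - 9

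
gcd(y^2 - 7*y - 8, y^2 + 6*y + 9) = 1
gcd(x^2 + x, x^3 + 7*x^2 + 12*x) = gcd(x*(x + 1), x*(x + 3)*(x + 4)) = x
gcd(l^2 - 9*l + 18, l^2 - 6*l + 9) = l - 3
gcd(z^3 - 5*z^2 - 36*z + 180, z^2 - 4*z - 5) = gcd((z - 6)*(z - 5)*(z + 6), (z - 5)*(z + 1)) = z - 5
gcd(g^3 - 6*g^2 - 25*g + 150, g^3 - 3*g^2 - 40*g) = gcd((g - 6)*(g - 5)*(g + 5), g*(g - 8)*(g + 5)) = g + 5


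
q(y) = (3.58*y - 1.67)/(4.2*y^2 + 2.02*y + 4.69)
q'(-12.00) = -0.01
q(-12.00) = -0.08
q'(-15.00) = -0.00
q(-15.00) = -0.06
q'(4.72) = -0.02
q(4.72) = 0.14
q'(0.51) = 0.50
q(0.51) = 0.02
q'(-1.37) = -0.28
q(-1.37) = -0.67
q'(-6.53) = -0.02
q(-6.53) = -0.15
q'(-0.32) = 0.71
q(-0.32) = -0.63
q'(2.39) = -0.03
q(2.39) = 0.21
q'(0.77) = 0.29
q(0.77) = 0.12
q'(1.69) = 0.00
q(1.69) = 0.22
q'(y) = (-8.4*y - 2.02)*(3.58*y - 1.67)/(4.2*y^2 + 2.02*y + 4.69)^2 + 3.58/(4.2*y^2 + 2.02*y + 4.69)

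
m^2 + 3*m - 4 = (m - 1)*(m + 4)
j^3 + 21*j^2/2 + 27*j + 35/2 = (j + 1)*(j + 5/2)*(j + 7)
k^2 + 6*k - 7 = (k - 1)*(k + 7)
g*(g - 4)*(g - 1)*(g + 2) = g^4 - 3*g^3 - 6*g^2 + 8*g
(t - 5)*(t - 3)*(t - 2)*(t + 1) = t^4 - 9*t^3 + 21*t^2 + t - 30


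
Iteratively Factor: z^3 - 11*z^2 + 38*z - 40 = (z - 5)*(z^2 - 6*z + 8) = (z - 5)*(z - 4)*(z - 2)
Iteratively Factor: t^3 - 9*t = (t)*(t^2 - 9) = t*(t - 3)*(t + 3)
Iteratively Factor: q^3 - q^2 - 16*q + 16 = (q - 1)*(q^2 - 16) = (q - 1)*(q + 4)*(q - 4)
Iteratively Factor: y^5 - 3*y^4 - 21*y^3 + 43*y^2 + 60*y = (y)*(y^4 - 3*y^3 - 21*y^2 + 43*y + 60) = y*(y - 3)*(y^3 - 21*y - 20) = y*(y - 3)*(y + 4)*(y^2 - 4*y - 5) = y*(y - 3)*(y + 1)*(y + 4)*(y - 5)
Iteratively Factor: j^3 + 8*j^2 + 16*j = (j + 4)*(j^2 + 4*j) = j*(j + 4)*(j + 4)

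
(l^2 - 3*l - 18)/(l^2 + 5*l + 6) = (l - 6)/(l + 2)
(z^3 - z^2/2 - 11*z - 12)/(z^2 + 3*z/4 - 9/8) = 4*(z^2 - 2*z - 8)/(4*z - 3)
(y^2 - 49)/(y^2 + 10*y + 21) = (y - 7)/(y + 3)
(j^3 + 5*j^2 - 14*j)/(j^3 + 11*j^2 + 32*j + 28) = j*(j - 2)/(j^2 + 4*j + 4)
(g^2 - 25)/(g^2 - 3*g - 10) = (g + 5)/(g + 2)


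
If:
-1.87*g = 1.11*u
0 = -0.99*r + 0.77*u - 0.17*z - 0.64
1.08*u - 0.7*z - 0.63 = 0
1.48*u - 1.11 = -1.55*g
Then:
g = -1.18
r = 0.52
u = 1.98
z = 2.16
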